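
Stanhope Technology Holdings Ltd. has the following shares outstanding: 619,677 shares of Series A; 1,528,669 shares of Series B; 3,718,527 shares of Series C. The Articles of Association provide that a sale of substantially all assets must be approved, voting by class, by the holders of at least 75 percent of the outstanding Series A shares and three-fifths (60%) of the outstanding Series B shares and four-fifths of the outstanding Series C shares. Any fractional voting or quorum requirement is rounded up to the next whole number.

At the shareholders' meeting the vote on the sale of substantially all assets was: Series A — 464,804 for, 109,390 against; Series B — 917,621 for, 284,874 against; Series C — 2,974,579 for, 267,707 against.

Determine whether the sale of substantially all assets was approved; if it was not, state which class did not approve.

Not approved — the Series C shares did not give the required vote.

Series A: 3/4 of 619677 = 464757.75, rounded up to 464758; 464,758 required, 464,804 in favor — approved.
Series B: 3/5 of 1528669 = 917201.40, rounded up to 917202; 917,202 required, 917,621 in favor — approved.
Series C: 4/5 of 3718527 = 2974821.60, rounded up to 2974822; 2,974,822 required, 2,974,579 in favor — not approved.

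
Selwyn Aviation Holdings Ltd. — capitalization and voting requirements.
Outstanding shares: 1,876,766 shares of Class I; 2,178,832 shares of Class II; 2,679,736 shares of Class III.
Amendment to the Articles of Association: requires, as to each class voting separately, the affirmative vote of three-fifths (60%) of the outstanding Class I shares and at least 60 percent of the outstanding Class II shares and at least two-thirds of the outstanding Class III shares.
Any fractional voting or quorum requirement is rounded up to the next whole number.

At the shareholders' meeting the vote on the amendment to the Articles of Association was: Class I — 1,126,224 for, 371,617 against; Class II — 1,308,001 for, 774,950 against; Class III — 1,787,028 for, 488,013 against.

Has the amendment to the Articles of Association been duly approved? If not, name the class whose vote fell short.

Approved — every class gave the required vote.

Class I: 3/5 of 1876766 = 1126059.60, rounded up to 1126060; 1,126,060 required, 1,126,224 in favor — approved.
Class II: 3/5 of 2178832 = 1307299.20, rounded up to 1307300; 1,307,300 required, 1,308,001 in favor — approved.
Class III: 2/3 of 2679736 = 1786490.67, rounded up to 1786491; 1,786,491 required, 1,787,028 in favor — approved.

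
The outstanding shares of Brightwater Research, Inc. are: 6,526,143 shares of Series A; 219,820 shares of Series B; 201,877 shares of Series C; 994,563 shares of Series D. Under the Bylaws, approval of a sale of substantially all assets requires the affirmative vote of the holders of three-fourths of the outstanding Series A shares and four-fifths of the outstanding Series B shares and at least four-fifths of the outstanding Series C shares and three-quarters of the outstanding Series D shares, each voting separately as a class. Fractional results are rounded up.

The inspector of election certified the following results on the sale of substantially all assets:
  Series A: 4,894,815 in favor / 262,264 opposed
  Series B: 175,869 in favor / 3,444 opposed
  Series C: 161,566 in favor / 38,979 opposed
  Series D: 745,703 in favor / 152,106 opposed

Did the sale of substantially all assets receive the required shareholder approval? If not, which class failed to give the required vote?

Not approved — the Series D shares did not give the required vote.

Series A: 3/4 of 6526143 = 4894607.25, rounded up to 4894608; 4,894,608 required, 4,894,815 in favor — approved.
Series B: 4/5 of 219820 = 175856; 175,856 required, 175,869 in favor — approved.
Series C: 4/5 of 201877 = 161501.60, rounded up to 161502; 161,502 required, 161,566 in favor — approved.
Series D: 3/4 of 994563 = 745922.25, rounded up to 745923; 745,923 required, 745,703 in favor — not approved.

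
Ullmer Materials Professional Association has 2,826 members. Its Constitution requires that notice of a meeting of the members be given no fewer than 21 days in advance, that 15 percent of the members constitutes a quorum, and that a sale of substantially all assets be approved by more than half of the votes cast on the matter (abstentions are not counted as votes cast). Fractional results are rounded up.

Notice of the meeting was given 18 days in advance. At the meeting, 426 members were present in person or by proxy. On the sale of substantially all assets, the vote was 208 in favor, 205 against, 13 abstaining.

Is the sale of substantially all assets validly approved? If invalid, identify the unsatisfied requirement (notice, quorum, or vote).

Notice: 18 days given; 21 required. Not satisfied.
Quorum: 15% of 2,826 = 423.90, rounded up to 424; 426 present. Satisfied.
Vote: requires a majority of the votes cast (426 − 13 abstaining = 413); a majority of 413 is 207, so 207 needed; 208 in favor. Satisfied.

Invalid — notice requirement not satisfied.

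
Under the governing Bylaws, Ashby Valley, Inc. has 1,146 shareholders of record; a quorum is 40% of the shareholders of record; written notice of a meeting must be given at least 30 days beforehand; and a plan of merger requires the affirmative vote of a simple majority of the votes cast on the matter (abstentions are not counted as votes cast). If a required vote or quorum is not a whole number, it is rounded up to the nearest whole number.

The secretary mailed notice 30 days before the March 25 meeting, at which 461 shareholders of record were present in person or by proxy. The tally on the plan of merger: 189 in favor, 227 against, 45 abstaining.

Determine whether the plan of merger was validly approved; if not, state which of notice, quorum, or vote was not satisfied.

Notice: 30 days given; 30 required. Satisfied.
Quorum: 40% of 1,146 = 458.40, rounded up to 459; 461 present. Satisfied.
Vote: requires a majority of the votes cast (461 − 45 abstaining = 416); a majority of 416 is 209, so 209 needed; 189 in favor. Not satisfied.

Invalid — vote requirement not satisfied.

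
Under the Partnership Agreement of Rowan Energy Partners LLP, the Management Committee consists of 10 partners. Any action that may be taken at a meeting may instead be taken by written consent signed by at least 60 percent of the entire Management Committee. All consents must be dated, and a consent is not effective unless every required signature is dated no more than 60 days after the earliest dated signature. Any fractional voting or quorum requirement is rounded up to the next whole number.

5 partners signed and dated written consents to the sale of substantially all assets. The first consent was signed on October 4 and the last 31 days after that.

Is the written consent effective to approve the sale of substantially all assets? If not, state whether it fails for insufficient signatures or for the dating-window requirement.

Signatures required: at least 60 percent of 10 — 3/5 of 10 = 6, so 6 needed; 5 signed. Insufficient.
Dating window: the latest signature is 31 days after the earliest; the limit is 60 days. Within the window.

Not effective — insufficient signatures.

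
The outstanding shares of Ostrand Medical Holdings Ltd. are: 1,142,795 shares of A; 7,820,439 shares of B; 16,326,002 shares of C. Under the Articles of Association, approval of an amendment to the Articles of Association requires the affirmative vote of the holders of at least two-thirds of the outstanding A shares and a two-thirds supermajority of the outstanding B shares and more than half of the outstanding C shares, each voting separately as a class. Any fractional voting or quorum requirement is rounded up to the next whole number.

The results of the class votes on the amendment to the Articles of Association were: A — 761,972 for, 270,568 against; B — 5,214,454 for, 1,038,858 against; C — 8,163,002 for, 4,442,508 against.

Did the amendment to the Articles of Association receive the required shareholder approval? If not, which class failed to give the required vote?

Approved — every class gave the required vote.

A: 2/3 of 1142795 = 761863.33, rounded up to 761864; 761,864 required, 761,972 in favor — approved.
B: 2/3 of 7820439 = 5213626; 5,213,626 required, 5,214,454 in favor — approved.
C: a majority of 16326002 is 8163002; 8,163,002 required, 8,163,002 in favor — approved.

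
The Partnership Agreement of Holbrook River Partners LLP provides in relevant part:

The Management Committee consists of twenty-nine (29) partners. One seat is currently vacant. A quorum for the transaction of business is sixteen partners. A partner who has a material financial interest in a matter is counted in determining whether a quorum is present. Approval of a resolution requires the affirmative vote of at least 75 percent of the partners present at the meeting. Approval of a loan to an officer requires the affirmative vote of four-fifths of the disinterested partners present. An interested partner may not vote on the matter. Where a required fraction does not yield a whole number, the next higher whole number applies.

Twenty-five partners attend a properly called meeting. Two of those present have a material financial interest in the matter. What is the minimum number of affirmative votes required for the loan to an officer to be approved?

The loan to an officer requires four-fifths of the disinterested partners present (25 − 2 = 23).
4/5 of 23 = 18.40, rounded up to 19.

19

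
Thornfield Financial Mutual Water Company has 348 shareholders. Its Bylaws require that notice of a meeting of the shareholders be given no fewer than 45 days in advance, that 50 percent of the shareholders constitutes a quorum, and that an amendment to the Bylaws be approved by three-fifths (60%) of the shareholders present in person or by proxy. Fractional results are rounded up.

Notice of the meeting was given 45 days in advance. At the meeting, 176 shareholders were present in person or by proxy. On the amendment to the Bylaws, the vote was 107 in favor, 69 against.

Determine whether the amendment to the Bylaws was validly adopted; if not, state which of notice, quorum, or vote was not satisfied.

Valid — all requirements satisfied.

Notice: 45 days given; 45 required. Satisfied.
Quorum: 50% of 348 = 174; 176 present. Satisfied.
Vote: requires three-fifths of those present (176); 3/5 of 176 = 105.60, rounded up to 106, so 106 needed; 107 in favor. Satisfied.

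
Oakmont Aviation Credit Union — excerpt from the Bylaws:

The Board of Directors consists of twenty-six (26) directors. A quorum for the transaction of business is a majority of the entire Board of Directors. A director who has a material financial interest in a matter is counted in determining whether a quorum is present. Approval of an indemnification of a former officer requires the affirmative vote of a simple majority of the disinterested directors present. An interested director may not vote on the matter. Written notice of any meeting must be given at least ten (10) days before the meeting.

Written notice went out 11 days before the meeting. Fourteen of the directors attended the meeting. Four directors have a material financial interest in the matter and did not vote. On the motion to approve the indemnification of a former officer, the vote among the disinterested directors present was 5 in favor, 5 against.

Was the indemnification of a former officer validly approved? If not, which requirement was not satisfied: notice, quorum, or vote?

Invalid — vote requirement not satisfied.

Notice: 11 days given; 10 required (11 ≥ 10). Satisfied.
Quorum: 14 present (interested directors count toward quorum); quorum is 14. Satisfied.
Vote: the indemnification of a former officer requires a majority of the disinterested directors present (14 − 4 = 10). A majority of 10 is 6, so 6 affirmative votes are needed; 5 voted in favor. Not satisfied.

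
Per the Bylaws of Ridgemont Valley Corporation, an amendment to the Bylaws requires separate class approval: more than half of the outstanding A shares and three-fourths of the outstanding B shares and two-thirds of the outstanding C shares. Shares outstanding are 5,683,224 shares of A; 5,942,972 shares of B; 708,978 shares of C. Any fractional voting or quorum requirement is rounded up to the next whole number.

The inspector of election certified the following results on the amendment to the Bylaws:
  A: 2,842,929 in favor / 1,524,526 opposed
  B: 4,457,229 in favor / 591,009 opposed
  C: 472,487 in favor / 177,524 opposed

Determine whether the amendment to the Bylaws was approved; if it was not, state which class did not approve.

Not approved — the C shares did not give the required vote.

A: a majority of 5683224 is 2841613; 2,841,613 required, 2,842,929 in favor — approved.
B: 3/4 of 5942972 = 4457229; 4,457,229 required, 4,457,229 in favor — approved.
C: 2/3 of 708978 = 472652; 472,652 required, 472,487 in favor — not approved.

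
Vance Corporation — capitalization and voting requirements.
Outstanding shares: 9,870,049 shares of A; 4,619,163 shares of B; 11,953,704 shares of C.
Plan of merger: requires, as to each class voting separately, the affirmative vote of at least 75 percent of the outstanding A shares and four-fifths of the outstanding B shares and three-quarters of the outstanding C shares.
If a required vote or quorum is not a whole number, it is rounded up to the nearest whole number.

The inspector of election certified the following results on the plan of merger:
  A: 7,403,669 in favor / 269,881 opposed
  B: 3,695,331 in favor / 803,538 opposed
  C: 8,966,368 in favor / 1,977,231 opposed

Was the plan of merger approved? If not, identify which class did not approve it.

A: 3/4 of 9870049 = 7402536.75, rounded up to 7402537; 7,402,537 required, 7,403,669 in favor — approved.
B: 4/5 of 4619163 = 3695330.40, rounded up to 3695331; 3,695,331 required, 3,695,331 in favor — approved.
C: 3/4 of 11953704 = 8965278; 8,965,278 required, 8,966,368 in favor — approved.

Approved — every class gave the required vote.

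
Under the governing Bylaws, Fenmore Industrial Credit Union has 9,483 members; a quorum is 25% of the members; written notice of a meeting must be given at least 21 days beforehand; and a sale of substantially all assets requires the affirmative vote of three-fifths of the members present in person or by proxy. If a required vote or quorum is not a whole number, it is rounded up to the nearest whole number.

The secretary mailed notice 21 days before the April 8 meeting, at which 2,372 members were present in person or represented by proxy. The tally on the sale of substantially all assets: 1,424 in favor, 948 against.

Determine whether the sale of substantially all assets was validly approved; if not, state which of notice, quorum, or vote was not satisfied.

Valid — all requirements satisfied.

Notice: 21 days given; 21 required. Satisfied.
Quorum: 25% of 9,483 = 2,370.75, rounded up to 2,371; 2,372 present. Satisfied.
Vote: requires three-fifths of those present (2,372); 3/5 of 2372 = 1423.20, rounded up to 1424, so 1,424 needed; 1,424 in favor. Satisfied.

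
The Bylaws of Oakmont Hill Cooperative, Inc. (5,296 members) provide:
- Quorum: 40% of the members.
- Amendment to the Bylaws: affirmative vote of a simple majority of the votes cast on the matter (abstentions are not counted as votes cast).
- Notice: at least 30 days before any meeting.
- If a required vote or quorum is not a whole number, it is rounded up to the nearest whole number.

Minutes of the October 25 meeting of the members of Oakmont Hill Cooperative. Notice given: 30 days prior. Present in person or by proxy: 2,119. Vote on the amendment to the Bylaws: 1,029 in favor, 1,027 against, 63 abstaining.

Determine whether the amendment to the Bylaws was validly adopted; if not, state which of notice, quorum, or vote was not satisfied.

Valid — all requirements satisfied.

Notice: 30 days given; 30 required. Satisfied.
Quorum: 40% of 5,296 = 2,118.40, rounded up to 2,119; 2,119 present. Satisfied.
Vote: requires a majority of the votes cast (2,119 − 63 abstaining = 2,056); a majority of 2056 is 1029, so 1,029 needed; 1,029 in favor. Satisfied.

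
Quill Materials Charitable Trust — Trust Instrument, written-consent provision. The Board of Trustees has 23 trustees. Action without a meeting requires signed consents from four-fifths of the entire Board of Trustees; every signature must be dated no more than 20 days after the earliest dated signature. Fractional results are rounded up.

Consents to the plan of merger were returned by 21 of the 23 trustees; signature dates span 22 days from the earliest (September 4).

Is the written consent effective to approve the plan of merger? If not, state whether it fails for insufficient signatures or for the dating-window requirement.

Signatures required: four-fifths of 23 — 4/5 of 23 = 18.40, rounded up to 19, so 19 needed; 21 signed. Sufficient.
Dating window: the latest signature is 22 days after the earliest; the limit is 20 days. Outside the window.

Not effective — dating-window requirement not satisfied.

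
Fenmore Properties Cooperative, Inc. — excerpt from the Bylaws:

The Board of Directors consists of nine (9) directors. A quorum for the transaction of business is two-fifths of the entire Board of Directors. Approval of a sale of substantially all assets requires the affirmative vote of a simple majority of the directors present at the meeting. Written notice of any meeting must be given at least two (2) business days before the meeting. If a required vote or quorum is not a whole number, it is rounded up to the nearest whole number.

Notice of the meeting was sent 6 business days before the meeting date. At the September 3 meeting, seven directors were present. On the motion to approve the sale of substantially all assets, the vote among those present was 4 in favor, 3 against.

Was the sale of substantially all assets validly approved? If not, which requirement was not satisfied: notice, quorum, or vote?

Valid — all requirements satisfied.

Notice: 6 business days given; 2 required (6 ≥ 2). Satisfied.
Quorum: 7 present; quorum is 4. Satisfied.
Vote: the sale of substantially all assets requires a majority of the directors present (7). A majority of 7 is 4, so 4 affirmative votes are needed; 4 voted in favor. Satisfied.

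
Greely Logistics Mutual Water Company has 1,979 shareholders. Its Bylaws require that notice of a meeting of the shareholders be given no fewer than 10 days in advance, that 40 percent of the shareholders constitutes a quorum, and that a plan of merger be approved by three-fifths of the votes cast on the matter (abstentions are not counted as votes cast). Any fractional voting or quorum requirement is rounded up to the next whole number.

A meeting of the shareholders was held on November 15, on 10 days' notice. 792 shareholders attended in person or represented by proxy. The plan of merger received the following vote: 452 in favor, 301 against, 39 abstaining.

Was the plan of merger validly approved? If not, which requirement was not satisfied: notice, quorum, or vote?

Valid — all requirements satisfied.

Notice: 10 days given; 10 required. Satisfied.
Quorum: 40% of 1,979 = 791.60, rounded up to 792; 792 present. Satisfied.
Vote: requires three-fifths of the votes cast (792 − 39 abstaining = 753); 3/5 of 753 = 451.80, rounded up to 452, so 452 needed; 452 in favor. Satisfied.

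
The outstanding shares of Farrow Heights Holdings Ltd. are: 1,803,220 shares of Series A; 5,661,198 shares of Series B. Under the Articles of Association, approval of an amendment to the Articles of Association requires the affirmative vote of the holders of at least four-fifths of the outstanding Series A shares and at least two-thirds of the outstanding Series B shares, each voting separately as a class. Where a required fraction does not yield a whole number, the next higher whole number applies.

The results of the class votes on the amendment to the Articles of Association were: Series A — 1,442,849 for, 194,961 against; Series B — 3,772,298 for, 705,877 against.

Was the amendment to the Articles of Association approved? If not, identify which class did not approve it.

Series A: 4/5 of 1803220 = 1442576; 1,442,576 required, 1,442,849 in favor — approved.
Series B: 2/3 of 5661198 = 3774132; 3,774,132 required, 3,772,298 in favor — not approved.

Not approved — the Series B shares did not give the required vote.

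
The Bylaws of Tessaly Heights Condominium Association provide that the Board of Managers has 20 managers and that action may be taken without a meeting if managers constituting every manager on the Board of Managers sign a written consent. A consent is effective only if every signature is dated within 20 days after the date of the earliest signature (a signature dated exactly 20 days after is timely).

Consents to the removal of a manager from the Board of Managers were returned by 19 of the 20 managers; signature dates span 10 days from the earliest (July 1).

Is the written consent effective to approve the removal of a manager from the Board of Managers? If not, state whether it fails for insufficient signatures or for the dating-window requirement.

Signatures required: the unanimous vote of 20 — unanimous means all 20, so 20 needed; 19 signed. Insufficient.
Dating window: the latest signature is 10 days after the earliest; the limit is 20 days. Within the window.

Not effective — insufficient signatures.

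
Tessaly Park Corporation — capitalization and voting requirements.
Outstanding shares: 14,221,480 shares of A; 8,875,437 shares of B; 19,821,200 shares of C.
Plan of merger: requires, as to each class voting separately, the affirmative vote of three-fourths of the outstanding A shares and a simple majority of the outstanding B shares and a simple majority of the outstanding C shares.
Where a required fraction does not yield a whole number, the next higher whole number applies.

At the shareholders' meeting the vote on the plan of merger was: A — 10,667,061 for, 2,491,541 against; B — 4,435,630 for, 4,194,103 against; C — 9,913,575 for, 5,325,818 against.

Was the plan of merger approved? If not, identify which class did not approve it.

Not approved — the B shares did not give the required vote.

A: 3/4 of 14221480 = 10666110; 10,666,110 required, 10,667,061 in favor — approved.
B: a majority of 8875437 is 4437719; 4,437,719 required, 4,435,630 in favor — not approved.
C: a majority of 19821200 is 9910601; 9,910,601 required, 9,913,575 in favor — approved.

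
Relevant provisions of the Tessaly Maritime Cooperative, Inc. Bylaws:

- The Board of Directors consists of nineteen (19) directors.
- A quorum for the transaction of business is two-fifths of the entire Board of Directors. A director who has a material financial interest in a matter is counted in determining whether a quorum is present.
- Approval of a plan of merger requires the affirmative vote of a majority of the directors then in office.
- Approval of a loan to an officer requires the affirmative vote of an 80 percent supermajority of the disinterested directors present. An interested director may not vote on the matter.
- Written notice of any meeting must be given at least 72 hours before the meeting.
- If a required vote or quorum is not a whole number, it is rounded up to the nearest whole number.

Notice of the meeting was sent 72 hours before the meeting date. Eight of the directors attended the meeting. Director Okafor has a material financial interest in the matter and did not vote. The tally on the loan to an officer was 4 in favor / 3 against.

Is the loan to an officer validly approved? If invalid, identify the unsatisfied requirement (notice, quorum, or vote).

Notice: 72 hours given; 72 required (72 ≥ 72). Satisfied.
Quorum: 8 present (interested directors count toward quorum); quorum is 8. Satisfied.
Vote: the loan to an officer requires four-fifths of the disinterested directors present (8 − 1 = 7). 4/5 of 7 = 5.60, rounded up to 6, so 6 affirmative votes are needed; 4 voted in favor. Not satisfied.

Invalid — vote requirement not satisfied.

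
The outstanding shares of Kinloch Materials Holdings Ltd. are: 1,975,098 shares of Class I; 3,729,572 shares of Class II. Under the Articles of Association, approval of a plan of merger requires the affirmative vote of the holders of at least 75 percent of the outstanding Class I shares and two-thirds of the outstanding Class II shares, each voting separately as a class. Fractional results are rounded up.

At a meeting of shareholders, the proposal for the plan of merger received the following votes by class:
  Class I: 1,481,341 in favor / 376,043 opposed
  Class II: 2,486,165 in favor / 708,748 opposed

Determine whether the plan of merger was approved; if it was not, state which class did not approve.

Not approved — the Class II shares did not give the required vote.

Class I: 3/4 of 1975098 = 1481323.50, rounded up to 1481324; 1,481,324 required, 1,481,341 in favor — approved.
Class II: 2/3 of 3729572 = 2486381.33, rounded up to 2486382; 2,486,382 required, 2,486,165 in favor — not approved.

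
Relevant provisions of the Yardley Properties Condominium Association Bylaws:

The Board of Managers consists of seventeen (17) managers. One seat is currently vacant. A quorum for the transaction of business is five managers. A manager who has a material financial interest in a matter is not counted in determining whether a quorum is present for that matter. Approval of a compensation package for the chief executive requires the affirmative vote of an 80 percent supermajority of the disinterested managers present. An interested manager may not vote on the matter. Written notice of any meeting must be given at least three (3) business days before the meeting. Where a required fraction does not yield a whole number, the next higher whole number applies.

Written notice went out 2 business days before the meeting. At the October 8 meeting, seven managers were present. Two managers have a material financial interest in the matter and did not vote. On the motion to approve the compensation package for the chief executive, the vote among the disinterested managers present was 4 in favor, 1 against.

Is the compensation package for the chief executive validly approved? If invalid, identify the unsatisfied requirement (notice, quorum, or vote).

Invalid — notice requirement not satisfied.

Notice: 2 business days given; 3 required (2 < 3). Not satisfied.
Quorum: 7 present, but the 2 interested managers do not count, leaving 5. Quorum is 5. Satisfied.
Vote: the compensation package for the chief executive requires four-fifths of the disinterested managers present (7 − 2 = 5). 4/5 of 5 = 4, so 4 affirmative votes are needed; 4 voted in favor. Satisfied.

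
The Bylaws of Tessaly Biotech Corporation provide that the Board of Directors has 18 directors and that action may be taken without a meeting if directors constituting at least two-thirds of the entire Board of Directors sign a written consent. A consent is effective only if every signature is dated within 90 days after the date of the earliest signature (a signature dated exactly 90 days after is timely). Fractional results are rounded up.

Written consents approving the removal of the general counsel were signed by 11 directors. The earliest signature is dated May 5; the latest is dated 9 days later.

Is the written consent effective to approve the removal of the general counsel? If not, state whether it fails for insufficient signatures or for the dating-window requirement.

Not effective — insufficient signatures.

Signatures required: at least two-thirds of 18 — 2/3 of 18 = 12, so 12 needed; 11 signed. Insufficient.
Dating window: the latest signature is 9 days after the earliest; the limit is 90 days. Within the window.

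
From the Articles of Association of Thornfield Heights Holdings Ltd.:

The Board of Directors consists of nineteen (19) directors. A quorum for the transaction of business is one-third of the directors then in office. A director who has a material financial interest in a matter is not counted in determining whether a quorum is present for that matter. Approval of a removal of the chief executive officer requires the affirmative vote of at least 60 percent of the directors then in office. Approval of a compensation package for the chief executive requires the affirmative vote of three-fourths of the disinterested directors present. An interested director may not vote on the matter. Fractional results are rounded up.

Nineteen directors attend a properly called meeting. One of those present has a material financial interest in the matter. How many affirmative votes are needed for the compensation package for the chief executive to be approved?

14

The compensation package for the chief executive requires three-fourths of the disinterested directors present (19 − 1 = 18).
3/4 of 18 = 13.50, rounded up to 14.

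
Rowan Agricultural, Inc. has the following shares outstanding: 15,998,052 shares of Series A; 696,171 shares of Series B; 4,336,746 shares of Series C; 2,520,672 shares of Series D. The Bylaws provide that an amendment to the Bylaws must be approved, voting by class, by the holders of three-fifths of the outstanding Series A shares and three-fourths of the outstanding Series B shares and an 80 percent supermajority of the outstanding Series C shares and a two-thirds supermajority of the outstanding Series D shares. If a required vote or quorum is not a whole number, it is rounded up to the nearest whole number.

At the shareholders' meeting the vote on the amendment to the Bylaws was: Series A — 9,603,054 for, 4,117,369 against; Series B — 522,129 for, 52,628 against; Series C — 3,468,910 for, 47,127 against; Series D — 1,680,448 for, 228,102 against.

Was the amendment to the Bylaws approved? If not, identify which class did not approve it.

Series A: 3/5 of 15998052 = 9598831.20, rounded up to 9598832; 9,598,832 required, 9,603,054 in favor — approved.
Series B: 3/4 of 696171 = 522128.25, rounded up to 522129; 522,129 required, 522,129 in favor — approved.
Series C: 4/5 of 4336746 = 3469396.80, rounded up to 3469397; 3,469,397 required, 3,468,910 in favor — not approved.
Series D: 2/3 of 2520672 = 1680448; 1,680,448 required, 1,680,448 in favor — approved.

Not approved — the Series C shares did not give the required vote.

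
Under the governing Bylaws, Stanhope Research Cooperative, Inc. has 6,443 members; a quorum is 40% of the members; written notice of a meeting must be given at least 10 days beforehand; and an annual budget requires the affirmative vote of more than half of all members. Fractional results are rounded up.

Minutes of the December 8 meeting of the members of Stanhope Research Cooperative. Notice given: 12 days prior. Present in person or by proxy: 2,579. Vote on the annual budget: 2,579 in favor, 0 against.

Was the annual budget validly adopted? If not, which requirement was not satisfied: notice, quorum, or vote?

Notice: 12 days given; 10 required. Satisfied.
Quorum: 40% of 6,443 = 2,577.20, rounded up to 2,578; 2,579 present. Satisfied.
Vote: requires a majority of all members (6,443); a majority of 6443 is 3222, so 3,222 needed; 2,579 in favor. Not satisfied.

Invalid — vote requirement not satisfied.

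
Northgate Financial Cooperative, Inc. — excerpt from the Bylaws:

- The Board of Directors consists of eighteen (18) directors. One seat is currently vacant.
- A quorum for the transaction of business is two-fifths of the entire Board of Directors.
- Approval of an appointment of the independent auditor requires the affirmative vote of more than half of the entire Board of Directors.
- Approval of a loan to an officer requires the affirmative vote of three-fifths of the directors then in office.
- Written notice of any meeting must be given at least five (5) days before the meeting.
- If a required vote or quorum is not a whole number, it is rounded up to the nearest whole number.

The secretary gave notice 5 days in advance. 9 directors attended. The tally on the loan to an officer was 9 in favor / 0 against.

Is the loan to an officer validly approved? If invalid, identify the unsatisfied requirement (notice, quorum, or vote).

Invalid — vote requirement not satisfied.

Notice: 5 days given; 5 required (5 ≥ 5). Satisfied.
Quorum: 9 present; quorum is 8. Satisfied.
Vote: the loan to an officer requires three-fifths of the directors then in office (17). 3/5 of 17 = 10.20, rounded up to 11, so 11 affirmative votes are needed; 9 voted in favor. Not satisfied.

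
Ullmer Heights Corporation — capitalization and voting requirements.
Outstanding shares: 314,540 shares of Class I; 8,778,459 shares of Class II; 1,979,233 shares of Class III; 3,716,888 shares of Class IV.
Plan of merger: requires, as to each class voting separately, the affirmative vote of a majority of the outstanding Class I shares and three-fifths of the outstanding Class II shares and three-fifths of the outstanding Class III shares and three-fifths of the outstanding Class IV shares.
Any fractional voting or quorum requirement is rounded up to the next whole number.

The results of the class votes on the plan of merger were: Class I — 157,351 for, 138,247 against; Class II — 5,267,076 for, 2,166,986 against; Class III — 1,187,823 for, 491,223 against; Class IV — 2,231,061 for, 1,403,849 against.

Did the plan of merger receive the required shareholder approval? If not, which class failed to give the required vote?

Class I: a majority of 314540 is 157271; 157,271 required, 157,351 in favor — approved.
Class II: 3/5 of 8778459 = 5267075.40, rounded up to 5267076; 5,267,076 required, 5,267,076 in favor — approved.
Class III: 3/5 of 1979233 = 1187539.80, rounded up to 1187540; 1,187,540 required, 1,187,823 in favor — approved.
Class IV: 3/5 of 3716888 = 2230132.80, rounded up to 2230133; 2,230,133 required, 2,231,061 in favor — approved.

Approved — every class gave the required vote.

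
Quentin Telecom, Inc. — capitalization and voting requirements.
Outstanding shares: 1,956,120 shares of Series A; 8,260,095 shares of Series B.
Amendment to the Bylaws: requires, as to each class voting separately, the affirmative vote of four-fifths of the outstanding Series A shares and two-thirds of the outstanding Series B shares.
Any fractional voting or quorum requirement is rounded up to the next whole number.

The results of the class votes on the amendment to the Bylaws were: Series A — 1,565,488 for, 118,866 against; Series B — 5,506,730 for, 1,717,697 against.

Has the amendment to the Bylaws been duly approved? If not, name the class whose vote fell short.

Approved — every class gave the required vote.

Series A: 4/5 of 1956120 = 1564896; 1,564,896 required, 1,565,488 in favor — approved.
Series B: 2/3 of 8260095 = 5506730; 5,506,730 required, 5,506,730 in favor — approved.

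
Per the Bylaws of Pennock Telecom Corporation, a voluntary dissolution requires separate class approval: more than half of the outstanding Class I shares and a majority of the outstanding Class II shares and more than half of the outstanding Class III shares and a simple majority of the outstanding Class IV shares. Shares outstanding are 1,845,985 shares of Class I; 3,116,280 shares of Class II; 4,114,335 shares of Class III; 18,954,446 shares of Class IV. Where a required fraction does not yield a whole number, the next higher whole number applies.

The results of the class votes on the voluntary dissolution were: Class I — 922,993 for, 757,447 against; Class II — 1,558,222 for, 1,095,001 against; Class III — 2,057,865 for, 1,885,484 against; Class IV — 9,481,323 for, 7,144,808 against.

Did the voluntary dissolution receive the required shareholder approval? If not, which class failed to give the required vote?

Class I: a majority of 1845985 is 922993; 922,993 required, 922,993 in favor — approved.
Class II: a majority of 3116280 is 1558141; 1,558,141 required, 1,558,222 in favor — approved.
Class III: a majority of 4114335 is 2057168; 2,057,168 required, 2,057,865 in favor — approved.
Class IV: a majority of 18954446 is 9477224; 9,477,224 required, 9,481,323 in favor — approved.

Approved — every class gave the required vote.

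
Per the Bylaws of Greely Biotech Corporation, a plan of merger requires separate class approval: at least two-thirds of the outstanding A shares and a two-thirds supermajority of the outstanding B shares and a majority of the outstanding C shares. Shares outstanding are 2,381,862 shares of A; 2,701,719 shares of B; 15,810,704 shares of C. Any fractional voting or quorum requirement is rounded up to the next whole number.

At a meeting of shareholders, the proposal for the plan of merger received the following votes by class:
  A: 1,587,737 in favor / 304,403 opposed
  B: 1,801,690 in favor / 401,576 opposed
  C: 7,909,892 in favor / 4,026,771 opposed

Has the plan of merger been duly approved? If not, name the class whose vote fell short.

Not approved — the A shares did not give the required vote.

A: 2/3 of 2381862 = 1587908; 1,587,908 required, 1,587,737 in favor — not approved.
B: 2/3 of 2701719 = 1801146; 1,801,146 required, 1,801,690 in favor — approved.
C: a majority of 15810704 is 7905353; 7,905,353 required, 7,909,892 in favor — approved.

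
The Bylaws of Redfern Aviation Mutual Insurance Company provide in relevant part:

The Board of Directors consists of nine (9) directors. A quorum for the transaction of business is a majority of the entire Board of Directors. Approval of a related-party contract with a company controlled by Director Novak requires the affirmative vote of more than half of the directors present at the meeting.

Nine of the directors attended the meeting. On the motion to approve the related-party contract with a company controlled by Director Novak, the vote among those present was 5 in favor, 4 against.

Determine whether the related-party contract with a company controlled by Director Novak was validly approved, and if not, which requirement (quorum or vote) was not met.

Valid — all requirements satisfied.

Quorum: 9 present; quorum is 5. Satisfied.
Vote: the related-party contract with a company controlled by Director Novak requires a majority of the directors present (9). A majority of 9 is 5, so 5 affirmative votes are needed; 5 voted in favor. Satisfied.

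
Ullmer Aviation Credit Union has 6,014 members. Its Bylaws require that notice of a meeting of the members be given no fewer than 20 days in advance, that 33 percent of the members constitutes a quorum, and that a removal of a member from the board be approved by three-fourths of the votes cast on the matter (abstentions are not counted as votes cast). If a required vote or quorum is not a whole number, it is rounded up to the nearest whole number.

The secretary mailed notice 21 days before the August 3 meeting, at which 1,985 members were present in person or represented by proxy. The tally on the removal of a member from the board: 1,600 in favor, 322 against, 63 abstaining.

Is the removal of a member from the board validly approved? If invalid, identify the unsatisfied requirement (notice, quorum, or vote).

Notice: 21 days given; 20 required. Satisfied.
Quorum: 33% of 6,014 = 1,984.62, rounded up to 1,985; 1,985 present. Satisfied.
Vote: requires three-fourths of the votes cast (1,985 − 63 abstaining = 1,922); 3/4 of 1922 = 1441.50, rounded up to 1442, so 1,442 needed; 1,600 in favor. Satisfied.

Valid — all requirements satisfied.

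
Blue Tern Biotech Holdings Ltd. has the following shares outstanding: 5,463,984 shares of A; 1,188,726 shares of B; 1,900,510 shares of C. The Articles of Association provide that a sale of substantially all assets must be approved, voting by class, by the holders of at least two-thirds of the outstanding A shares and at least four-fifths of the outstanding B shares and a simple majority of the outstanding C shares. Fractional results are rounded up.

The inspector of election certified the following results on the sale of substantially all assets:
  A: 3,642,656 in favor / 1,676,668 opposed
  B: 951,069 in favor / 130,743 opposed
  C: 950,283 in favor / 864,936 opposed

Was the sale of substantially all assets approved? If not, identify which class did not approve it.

Approved — every class gave the required vote.

A: 2/3 of 5463984 = 3642656; 3,642,656 required, 3,642,656 in favor — approved.
B: 4/5 of 1188726 = 950980.80, rounded up to 950981; 950,981 required, 951,069 in favor — approved.
C: a majority of 1900510 is 950256; 950,256 required, 950,283 in favor — approved.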